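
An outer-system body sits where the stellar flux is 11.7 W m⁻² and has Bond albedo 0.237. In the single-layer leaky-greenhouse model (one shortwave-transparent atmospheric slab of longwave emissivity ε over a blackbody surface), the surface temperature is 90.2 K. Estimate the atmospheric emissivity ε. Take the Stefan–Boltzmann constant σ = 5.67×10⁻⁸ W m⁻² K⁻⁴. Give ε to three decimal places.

TOA balance gives T_e = 79.21 K.
Since (2−ε)/2 = (T_e/T_s)⁴ = 0.5946, ε = 0.8108.

0.811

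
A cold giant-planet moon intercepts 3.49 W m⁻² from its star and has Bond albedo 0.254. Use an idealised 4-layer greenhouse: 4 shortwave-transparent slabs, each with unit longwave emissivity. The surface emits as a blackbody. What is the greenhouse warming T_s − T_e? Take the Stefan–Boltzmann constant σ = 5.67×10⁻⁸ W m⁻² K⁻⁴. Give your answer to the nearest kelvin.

29 kelvin

Top-of-atmosphere balance: σT_e⁴ = S(1−α)/4 = 0.6509 W m⁻² → T_e = 58.21 K.
Surface: T_s = (5)^¼·T_e = 87.04 K.
So the greenhouse effect raises the surface by 87.04 − 58.21 = 28.83 K.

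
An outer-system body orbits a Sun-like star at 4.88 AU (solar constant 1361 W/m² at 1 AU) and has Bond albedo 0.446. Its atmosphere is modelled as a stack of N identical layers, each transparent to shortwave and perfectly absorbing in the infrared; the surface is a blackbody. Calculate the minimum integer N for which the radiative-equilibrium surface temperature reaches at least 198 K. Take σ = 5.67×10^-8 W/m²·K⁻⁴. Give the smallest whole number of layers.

Irradiance scales as 1/d², so S = 1361 W/m² × (1/4.88)² = 57.15 W/m².
The effective emission temperature is T_e = [S(1−α)/(4σ)]^¼ = 108.7 K.
Need (N+1)T_e⁴ ≥ T_s⁴, i.e. N+1 ≥ (198/108.7)⁴ = 11.010.
The minimum whole number is N = 11.

11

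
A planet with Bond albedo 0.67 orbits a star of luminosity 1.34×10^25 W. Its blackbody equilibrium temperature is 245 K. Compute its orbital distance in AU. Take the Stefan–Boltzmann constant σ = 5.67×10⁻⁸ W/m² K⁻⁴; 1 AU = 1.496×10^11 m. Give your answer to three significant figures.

Required flux: S = 4σT⁴/(1−α) = 2476 W/m².
From L = 4πd²S, d = √(1.34×10^25/(4π·2476)) = 2.075×10^10 m = 0.1387 AU.

0.139 AU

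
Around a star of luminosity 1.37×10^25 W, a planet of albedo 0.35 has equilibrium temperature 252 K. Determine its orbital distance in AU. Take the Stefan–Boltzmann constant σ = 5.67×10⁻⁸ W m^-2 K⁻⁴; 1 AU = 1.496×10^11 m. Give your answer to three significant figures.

0.186 AU

The flux needed for this T is 4σT⁴/(1−0.35) = 1407 W m^-2.
Then d = [L/(4πS)]^(1/2) = 2.783×10^10 m, i.e. 0.1861 AU.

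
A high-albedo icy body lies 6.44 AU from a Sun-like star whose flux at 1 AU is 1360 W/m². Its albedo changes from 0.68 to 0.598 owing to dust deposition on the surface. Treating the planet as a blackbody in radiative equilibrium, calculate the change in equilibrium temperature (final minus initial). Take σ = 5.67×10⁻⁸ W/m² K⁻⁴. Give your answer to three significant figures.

4.84 K

Irradiance scales as 1/d², so S = 1360 W/m² × (1/6.44)² = 32.79 W/m².
Before: T₁ = [32.79·0.32/(4σ)]^(1/4) = 82.47 K.
After:  T₂ = [32.79·0.402/(4σ)]^(1/4) = 87.31 K.
ΔT = T₂ − T₁ = 4.840 K.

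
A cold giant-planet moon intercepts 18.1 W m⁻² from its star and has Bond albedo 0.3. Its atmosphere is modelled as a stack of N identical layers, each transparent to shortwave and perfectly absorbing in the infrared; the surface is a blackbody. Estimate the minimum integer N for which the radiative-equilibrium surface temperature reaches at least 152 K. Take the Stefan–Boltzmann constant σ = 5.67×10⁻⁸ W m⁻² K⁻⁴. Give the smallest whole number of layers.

OLR = S(1−α)/4 = 3.167 W m⁻²; the top layer radiates at T_e = 86.45 K.
Need (N+1)T_e⁴ ≥ T_s⁴, i.e. N+1 ≥ (152/86.45)⁴ = 9.555.
The minimum whole number is N = 9.

9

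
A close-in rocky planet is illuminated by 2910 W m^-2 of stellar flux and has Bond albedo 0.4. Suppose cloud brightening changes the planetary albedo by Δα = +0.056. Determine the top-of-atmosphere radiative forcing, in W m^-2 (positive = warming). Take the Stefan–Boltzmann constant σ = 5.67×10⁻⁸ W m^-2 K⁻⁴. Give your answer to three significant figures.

-40.7 W m^-2

TOA radiative forcing: ΔF = −S·Δα/4 = −2910·(+0.056)/4 = -40.74 W m^-2.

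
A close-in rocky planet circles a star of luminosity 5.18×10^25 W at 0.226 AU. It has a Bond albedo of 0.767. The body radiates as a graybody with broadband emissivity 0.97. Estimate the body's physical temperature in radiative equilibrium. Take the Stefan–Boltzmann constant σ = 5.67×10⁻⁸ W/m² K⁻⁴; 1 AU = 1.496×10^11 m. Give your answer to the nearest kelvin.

Orbital distance: d = 0.226 AU = 3.381×10^10 m.
S = L/(4πd²) = 3606 W/m².
The planet absorbs (1−α)S over its disc πR² and re-emits over 4πR², so the mean absorbed flux is (1−0.767)·3606/4 = 210.1 W/m².
Radiative balance εσT⁴ = 210.1 gives T = [210.1/(0.97·σ)]^(1/4) = 248.6 K.

249 K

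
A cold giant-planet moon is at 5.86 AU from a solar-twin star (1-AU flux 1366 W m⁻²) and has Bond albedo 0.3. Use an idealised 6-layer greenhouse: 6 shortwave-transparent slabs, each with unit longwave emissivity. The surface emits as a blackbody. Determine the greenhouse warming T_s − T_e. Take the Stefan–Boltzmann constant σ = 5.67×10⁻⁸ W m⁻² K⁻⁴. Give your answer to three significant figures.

66.0 kelvin

Irradiance scales as 1/d², so S = 1366 W m⁻² × (1/5.86)² = 39.78 W m⁻².
The effective emission temperature is T_e = [S(1−α)/(4σ)]^¼ = 105.3 K.
Surface: T_s = (7)^¼·T_e = 171.2 K.
So the greenhouse effect raises the surface by 171.2 − 105.3 = 65.96 K.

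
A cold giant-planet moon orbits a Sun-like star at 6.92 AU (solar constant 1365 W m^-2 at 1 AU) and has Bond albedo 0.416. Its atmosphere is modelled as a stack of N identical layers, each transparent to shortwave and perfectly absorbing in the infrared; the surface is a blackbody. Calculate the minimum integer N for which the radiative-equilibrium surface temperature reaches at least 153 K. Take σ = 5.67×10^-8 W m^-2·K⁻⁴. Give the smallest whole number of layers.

Flux at the orbit: S = 1365/(6.92)² = 28.50 W m^-2.
The effective emission temperature is T_e = [S(1−α)/(4σ)]^¼ = 92.56 K.
Need (N+1)T_e⁴ ≥ T_s⁴, i.e. N+1 ≥ (153/92.56)⁴ = 7.466.
Rounding up, N = 7.

7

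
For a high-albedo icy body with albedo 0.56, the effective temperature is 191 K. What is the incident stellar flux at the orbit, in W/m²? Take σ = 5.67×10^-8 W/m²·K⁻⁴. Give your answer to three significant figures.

686 W/m²

From S(1−α)/4 = σT⁴: S = 4σT⁴/(1−α).
The emitted flux is σT⁴ = 75.46 W/m².
S = 4·75.46/0.44 = 686.0 W/m².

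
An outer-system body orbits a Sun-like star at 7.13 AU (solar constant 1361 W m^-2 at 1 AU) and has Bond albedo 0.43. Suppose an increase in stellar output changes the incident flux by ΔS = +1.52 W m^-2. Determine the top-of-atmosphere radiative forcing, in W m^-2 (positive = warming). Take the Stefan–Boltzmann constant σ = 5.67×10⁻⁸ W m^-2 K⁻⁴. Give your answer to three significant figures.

0.217 W m^-2

By the inverse-square law, S = 1361/7.13² = 26.77 W m^-2.
ΔF = Δ[S(1−α)]/4 = (1−0.43)·+1.52/4 = 0.2166 W m^-2.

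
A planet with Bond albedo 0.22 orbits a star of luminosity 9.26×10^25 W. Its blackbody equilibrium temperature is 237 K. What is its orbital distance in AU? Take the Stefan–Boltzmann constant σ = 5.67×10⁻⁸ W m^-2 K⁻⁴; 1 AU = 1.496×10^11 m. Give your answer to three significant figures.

0.599 AU

Required flux: S = 4σT⁴/(1−α) = 917.4 W m^-2.
S = L/(4πd²) → d = √(L/4πS) = √(9.26×10^25/(4π·917.4)) = 8.963×10^10 m = 0.5991 AU.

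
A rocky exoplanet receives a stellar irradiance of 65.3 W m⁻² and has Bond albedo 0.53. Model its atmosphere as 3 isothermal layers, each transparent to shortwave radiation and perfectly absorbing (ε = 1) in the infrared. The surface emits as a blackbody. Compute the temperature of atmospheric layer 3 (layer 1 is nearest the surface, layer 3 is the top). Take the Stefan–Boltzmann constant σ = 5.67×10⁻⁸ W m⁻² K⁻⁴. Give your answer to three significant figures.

108 kelvin

The effective emission temperature is T_e = [S(1−α)/(4σ)]^¼ = 107.9 K.
Each opaque layer satisfies 2T_j⁴ = T_{j−1}⁴ + T_{j+1}⁴, giving T_k⁴ = (N+1−k)T_e⁴.
T_3 = (1)^(1/4)·107.9 = 107.9 K.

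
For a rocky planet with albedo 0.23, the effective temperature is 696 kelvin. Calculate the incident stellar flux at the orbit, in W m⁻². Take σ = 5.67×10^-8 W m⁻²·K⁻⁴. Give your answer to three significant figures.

69100 W m⁻²

From S(1−α)/4 = σT⁴: S = 4σT⁴/(1−α).
σT⁴ = 5.67×10⁻⁸·(696)⁴ = 13310 W m⁻².
S = 4·13310/0.77 = 69120 W m⁻².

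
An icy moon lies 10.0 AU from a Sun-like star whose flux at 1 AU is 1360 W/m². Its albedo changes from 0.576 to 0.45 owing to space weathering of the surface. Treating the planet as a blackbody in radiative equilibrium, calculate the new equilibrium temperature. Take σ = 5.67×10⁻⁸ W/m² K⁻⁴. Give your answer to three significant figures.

75.8 K

Flux at the orbit: S = 1360/(10.0)² = 13.60 W/m².
New equilibrium: T₂ = [(1−0.45)·13.60/(4σ)]^(1/4) = 75.78 K.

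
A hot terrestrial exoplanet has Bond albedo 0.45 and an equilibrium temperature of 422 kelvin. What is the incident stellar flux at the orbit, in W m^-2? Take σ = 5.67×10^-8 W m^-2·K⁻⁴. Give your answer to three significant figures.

From S(1−α)/4 = σT⁴: S = 4σT⁴/(1−α).
The emitted flux is σT⁴ = 1798 W m^-2.
S = 4·1798/0.55 = 13080 W m^-2.

13100 W m^-2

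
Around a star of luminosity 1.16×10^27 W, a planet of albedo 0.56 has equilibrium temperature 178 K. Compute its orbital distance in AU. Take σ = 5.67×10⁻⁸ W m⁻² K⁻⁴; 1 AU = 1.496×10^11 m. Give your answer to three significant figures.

Energy balance gives S = 4σT⁴/(1−α) = 517.5 W m⁻².
From L = 4πd²S, d = √(1.16×10^27/(4π·517.5)) = 4.224×10^11 m = 2.823 AU.

2.82 AU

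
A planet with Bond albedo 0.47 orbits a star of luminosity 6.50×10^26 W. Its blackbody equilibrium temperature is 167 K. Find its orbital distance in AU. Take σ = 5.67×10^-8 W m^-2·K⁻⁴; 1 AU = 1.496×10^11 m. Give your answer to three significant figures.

The flux needed for this T is 4σT⁴/(1−0.47) = 332.8 W m^-2.
Then d = [L/(4πS)]^(1/2) = 3.942×10^11 m, i.e. 2.635 AU.

2.64 AU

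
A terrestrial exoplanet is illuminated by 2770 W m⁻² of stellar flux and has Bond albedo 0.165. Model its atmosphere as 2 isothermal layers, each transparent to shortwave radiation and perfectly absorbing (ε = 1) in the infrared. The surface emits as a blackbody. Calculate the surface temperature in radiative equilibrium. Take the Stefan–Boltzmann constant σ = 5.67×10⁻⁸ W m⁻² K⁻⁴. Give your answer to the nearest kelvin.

418 K

Top-of-atmosphere balance: σT_e⁴ = S(1−α)/4 = 578.2 W m⁻² → T_e = 317.8 K.
For an N-layer opaque stack, T_s⁴ = (N+1)T_e⁴, hence T_s = (3)^(1/4)×317.8 K = 418.2 K.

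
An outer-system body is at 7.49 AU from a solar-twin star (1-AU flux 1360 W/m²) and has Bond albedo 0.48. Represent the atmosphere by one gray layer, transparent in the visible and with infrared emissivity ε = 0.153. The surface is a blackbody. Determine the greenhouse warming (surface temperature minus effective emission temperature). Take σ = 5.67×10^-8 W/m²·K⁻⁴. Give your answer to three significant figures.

Irradiance scales as 1/d², so S = 1360 W/m² × (1/7.49)² = 24.24 W/m².
The planet radiates to space at T_e = [S(1−α)/(4σ)]^(1/4) = 86.34 K.
The surface balance (absorbed SW + ε·downward IR = σT_s⁴) with T_a⁴ = T_s⁴/2 reduces to T_s = T_e·[2/(2−ε)]^¼ = 88.08 K.
T_s − T_e = 88.08 − 86.34 = 1.735 K.

1.74 kelvin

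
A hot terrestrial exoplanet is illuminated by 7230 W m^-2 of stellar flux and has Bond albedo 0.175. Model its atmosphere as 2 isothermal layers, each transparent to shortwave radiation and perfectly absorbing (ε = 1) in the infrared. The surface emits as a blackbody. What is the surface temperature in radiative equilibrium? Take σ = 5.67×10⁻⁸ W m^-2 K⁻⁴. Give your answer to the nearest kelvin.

530 K

The effective emission temperature is T_e = [S(1−α)/(4σ)]^¼ = 402.7 K.
Layer-by-layer balance gives σT_s⁴ = (N+1)σT_e⁴, so T_s = 3^¼·402.7 = 530.0 K.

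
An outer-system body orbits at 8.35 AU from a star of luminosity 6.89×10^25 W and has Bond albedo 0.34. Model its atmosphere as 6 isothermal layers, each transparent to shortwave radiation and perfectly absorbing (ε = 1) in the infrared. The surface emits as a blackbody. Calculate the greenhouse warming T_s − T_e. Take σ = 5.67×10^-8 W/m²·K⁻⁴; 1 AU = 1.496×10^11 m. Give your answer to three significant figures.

35.4 kelvin

d = 8.35 × 1.496×10^11 m = 1.249×10^12 m.
Flux at the orbit: S = L/(4πd²) = 6.89×10^25/(4π·(1.25×10^12)²) = 3.514 W/m².
Top-of-atmosphere balance: σT_e⁴ = S(1−α)/4 = 0.5798 W/m² → T_e = 56.55 K.
T_s = (N+1)^(1/4)·T_e = 91.98 K.
Warming: T_s − T_e = 35.43 K.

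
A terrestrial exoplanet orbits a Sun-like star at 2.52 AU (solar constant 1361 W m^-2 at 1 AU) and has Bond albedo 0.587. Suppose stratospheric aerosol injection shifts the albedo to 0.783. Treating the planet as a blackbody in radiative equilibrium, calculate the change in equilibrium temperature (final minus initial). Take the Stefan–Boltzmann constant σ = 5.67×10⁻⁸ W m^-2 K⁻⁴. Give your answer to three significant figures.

-20.9 K

Flux at the orbit: S = 1361/(2.52)² = 214.3 W m^-2.
Initial: T₁ = [S(1−0.587)/(4σ)]^(1/4) = 140.6 K.
With α = 0.783, T₂ = 119.7 K.
ΔT = T₂ − T₁ = -20.89 K.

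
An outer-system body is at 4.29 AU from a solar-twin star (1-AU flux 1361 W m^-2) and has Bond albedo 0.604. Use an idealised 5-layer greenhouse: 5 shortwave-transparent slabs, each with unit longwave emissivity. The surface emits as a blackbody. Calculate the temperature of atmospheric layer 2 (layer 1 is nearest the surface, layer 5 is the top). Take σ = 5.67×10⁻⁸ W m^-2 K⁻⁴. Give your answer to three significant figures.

151 K

By the inverse-square law, S = 1361/4.29² = 73.95 W m^-2.
Top-of-atmosphere balance: σT_e⁴ = S(1−α)/4 = 7.321 W m^-2 → T_e = 106.6 K.
In the N-layer model, layer k (counted from the surface) has T_k = (N+1−k)^(1/4)·T_e.
T_2 = (4)^(1/4)·106.6 = 150.8 K.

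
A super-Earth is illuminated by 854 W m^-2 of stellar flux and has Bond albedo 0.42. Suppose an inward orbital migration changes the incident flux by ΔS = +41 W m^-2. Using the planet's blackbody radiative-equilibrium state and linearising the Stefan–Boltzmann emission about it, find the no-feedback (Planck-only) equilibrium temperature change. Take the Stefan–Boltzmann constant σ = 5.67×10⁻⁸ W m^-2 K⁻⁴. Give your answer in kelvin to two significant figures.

2.6 K

Reference equilibrium: T_e = [S(1−α)/(4σ)]^(1/4) = 216.2 K.
ΔF = Δ[S(1−α)]/4 = (1−0.42)·+41/4 = 5.945 W m^-2.
Planck response: λ_P = 4σT_e³ = 4·5.67×10⁻⁸·(216.2)³ = 2.291 W m^-2/K.
ΔT₀ = ΔF/λ_P = 5.945/2.291 = 2.59 K.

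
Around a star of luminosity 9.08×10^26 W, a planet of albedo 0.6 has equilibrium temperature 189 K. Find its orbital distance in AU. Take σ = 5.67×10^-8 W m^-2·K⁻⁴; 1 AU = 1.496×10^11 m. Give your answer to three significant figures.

Required flux: S = 4σT⁴/(1−α) = 723.5 W m^-2.
S = L/(4πd²) → d = √(L/4πS) = √(9.08×10^26/(4π·723.5)) = 3.160×10^11 m = 2.112 AU.

2.11 AU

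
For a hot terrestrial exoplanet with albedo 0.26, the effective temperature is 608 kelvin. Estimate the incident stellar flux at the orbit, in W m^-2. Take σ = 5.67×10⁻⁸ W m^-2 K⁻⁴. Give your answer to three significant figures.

41900 W m^-2

From S(1−α)/4 = σT⁴: S = 4σT⁴/(1−α).
The emitted flux is σT⁴ = 7748 W m^-2.
So S = 4×7748/(1−0.26) = 41880 W m^-2.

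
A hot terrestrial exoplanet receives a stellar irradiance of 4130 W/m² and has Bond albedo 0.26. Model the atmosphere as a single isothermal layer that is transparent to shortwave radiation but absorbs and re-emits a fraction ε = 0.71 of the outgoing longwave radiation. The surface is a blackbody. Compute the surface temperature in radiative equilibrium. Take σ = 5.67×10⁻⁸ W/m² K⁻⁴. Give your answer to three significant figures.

At the top of the atmosphere, σT_e⁴ = S(1−α)/4 = 764.0 W/m², giving T_e = 340.7 K.
For a single slab of emissivity ε, T_s⁴ = 2T_e⁴/(2−ε); thus T_s = 340.7·(1.55)^(1/4) = 380.2 K.

380 K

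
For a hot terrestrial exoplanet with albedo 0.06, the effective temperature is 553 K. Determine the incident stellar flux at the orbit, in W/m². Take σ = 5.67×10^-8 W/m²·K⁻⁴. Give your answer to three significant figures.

22600 W/m²

From S(1−α)/4 = σT⁴: S = 4σT⁴/(1−α).
σT⁴ = 5.67×10⁻⁸·(553)⁴ = 5303 W/m².
So S = 4×5303/(1−0.06) = 22560 W/m².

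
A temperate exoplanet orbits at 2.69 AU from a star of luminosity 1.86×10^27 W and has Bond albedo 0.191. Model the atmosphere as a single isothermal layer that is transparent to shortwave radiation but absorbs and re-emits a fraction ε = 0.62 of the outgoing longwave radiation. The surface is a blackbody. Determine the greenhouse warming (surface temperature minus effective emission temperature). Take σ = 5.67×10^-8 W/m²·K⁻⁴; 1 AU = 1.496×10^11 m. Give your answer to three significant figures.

23.2 K

d = 2.69 × 1.496×10^11 m = 4.024×10^11 m.
S = L/(4πd²) = 914.0 W/m².
At the top of the atmosphere, σT_e⁴ = S(1−α)/4 = 184.9 W/m², giving T_e = 239.0 K.
Surface balance with a leaky layer gives σT_s⁴ = σT_e⁴·2/(2−ε), so T_s = T_e·[2/(2−0.62)]^(1/4) = 262.2 K.
T_s − T_e = 262.2 − 239.0 = 23.23 K.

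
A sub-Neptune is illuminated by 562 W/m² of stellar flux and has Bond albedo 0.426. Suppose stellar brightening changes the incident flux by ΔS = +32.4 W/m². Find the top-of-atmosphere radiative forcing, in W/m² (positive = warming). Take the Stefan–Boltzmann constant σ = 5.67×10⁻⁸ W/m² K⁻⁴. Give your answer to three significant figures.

4.65 W/m²

ΔF = Δ[S(1−α)]/4 = (1−0.426)·+32.4/4 = 4.649 W/m².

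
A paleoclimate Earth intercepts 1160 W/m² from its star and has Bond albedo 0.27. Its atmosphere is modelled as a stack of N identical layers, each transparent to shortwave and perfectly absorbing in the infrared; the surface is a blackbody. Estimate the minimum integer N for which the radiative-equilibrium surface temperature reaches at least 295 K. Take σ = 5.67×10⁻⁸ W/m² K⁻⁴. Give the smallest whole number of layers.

2

OLR = S(1−α)/4 = 211.7 W/m²; the top layer radiates at T_e = 247.2 K.
Since T_s⁴ = (N+1)T_e⁴, we need N ≥ (T_s/T_e)⁴ − 1 = 1.028.
So N ≥ 1.028; the smallest integer is N = 2.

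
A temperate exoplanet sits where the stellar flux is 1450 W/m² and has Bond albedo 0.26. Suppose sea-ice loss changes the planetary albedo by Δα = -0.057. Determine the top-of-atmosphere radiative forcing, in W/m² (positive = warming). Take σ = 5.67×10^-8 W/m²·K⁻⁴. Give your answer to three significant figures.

20.7 W/m²

TOA radiative forcing: ΔF = −S·Δα/4 = −1450·(-0.057)/4 = 20.66 W/m².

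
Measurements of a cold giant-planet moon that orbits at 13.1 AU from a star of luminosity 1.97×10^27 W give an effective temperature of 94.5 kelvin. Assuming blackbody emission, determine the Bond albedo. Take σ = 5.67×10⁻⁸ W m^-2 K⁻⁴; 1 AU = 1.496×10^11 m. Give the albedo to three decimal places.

0.557

d = 13.1 × 1.496×10^11 m = 1.960×10^12 m.
Spreading L over a sphere of radius d: S = 1.97×10^27/(4π·1.96×10^12²) = 40.82 W m^-2.
Rearranging the radiative balance, α = 1 − 4σT⁴/S.
σT⁴ = 4.522 W m^-2, so 4σT⁴ = 18.09 W m^-2.
1−α = 18.09/40.82 = 0.4431, so α = 0.5569.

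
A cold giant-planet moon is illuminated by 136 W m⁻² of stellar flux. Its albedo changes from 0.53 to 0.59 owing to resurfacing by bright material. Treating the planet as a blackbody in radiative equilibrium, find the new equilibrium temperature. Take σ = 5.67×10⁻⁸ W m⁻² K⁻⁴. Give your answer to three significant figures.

125 K

New equilibrium: T₂ = [(1−0.59)·136.0/(4σ)]^(1/4) = 125.2 K.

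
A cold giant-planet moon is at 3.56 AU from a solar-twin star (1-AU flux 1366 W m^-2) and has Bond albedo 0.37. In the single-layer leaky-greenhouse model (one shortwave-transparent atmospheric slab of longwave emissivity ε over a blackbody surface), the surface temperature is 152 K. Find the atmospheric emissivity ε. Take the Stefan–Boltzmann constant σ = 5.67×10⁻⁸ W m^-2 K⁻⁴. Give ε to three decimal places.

0.878

By the inverse-square law, S = 1366/3.56² = 107.8 W m^-2.
Effective temperature: T_e = [S(1−α)/(4σ)]^(1/4) = 131.5 K.
Since (2−ε)/2 = (T_e/T_s)⁴ = 0.5609, ε = 0.8782.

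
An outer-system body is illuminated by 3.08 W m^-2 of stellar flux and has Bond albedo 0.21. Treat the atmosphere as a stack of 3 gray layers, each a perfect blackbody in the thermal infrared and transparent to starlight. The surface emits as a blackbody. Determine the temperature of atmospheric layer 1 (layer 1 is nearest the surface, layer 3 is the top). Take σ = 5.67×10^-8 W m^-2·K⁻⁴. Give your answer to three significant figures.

Top-of-atmosphere balance: σT_e⁴ = S(1−α)/4 = 0.6083 W m^-2 → T_e = 57.23 K.
Each opaque layer satisfies 2T_j⁴ = T_{j−1}⁴ + T_{j+1}⁴, giving T_k⁴ = (N+1−k)T_e⁴.
With k = 1: T_1 = (3+1−1)^¼·57.23 K = 75.32 K.

75.3 K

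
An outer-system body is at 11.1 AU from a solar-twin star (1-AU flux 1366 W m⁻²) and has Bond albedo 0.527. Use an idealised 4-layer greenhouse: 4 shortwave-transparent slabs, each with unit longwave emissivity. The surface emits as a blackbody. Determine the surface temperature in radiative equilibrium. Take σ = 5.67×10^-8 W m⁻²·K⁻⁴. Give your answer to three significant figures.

By the inverse-square law, S = 1366/11.1² = 11.09 W m⁻².
Top-of-atmosphere balance: σT_e⁴ = S(1−α)/4 = 1.311 W m⁻² → T_e = 69.34 K.
For an N-layer opaque stack, T_s⁴ = (N+1)T_e⁴, hence T_s = (5)^(1/4)×69.34 K = 103.7 K.

104 K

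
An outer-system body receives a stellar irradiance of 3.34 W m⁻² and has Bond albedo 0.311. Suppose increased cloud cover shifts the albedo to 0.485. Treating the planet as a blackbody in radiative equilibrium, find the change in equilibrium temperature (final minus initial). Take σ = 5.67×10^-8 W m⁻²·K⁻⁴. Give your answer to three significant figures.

Before: T₁ = [3.340·0.689/(4σ)]^(1/4) = 56.44 K.
Final:   T₂ = [S(1−0.485)/(4σ)]^(1/4) = 52.48 K.
Change: 52.48 − 56.44 = -3.961 K.

-3.96 K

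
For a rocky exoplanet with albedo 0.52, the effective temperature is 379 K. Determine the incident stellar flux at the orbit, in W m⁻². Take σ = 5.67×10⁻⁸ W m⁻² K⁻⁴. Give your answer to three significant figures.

9750 W m⁻²

Invert the energy balance for S: S = 4σT⁴/(1−α).
The emitted flux is σT⁴ = 1170 W m⁻².
So S = 4×1170/(1−0.52) = 9749 W m⁻².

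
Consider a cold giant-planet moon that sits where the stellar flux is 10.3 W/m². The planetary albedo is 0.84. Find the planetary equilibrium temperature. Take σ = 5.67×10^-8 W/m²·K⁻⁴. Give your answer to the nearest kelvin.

52 kelvin

Absorbed flux (global mean): S(1−α)/4 = 10.30·0.16/4 = 0.4120 W/m².
In equilibrium σT⁴ equals this, so T = 51.92 K.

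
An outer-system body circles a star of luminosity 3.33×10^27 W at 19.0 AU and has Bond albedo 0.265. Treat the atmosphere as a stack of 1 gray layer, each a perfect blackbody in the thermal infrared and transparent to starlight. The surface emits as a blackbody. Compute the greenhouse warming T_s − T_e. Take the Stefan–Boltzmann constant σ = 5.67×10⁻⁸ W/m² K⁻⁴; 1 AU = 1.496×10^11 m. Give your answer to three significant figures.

19.2 K

d = 19.0 × 1.496×10^11 m = 2.842×10^12 m.
S = L/(4πd²) = 32.80 W/m².
OLR = S(1−α)/4 = 6.027 W/m²; the top layer radiates at T_e = 101.5 K.
Surface: T_s = (2)^¼·T_e = 120.7 K.
So the greenhouse effect raises the surface by 120.7 − 101.5 = 19.21 K.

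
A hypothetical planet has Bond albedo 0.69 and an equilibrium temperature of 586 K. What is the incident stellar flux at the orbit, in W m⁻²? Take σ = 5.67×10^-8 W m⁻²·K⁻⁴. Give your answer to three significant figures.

Invert the energy balance for S: S = 4σT⁴/(1−α).
The emitted flux is σT⁴ = 6686 W m⁻².
So S = 4×6686/(1−0.69) = 86270 W m⁻².

86300 W m⁻²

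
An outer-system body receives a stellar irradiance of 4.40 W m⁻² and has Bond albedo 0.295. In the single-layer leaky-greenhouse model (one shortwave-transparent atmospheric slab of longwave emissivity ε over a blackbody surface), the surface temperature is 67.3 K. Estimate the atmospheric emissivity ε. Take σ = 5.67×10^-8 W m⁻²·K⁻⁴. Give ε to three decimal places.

TOA balance gives T_e = 60.81 K.
Inverting T_s⁴ = 2T_e⁴/(2−ε): (T_e/T_s)⁴ = 0.6667, so ε = 2(1 − 0.6667) = 0.6666.

0.667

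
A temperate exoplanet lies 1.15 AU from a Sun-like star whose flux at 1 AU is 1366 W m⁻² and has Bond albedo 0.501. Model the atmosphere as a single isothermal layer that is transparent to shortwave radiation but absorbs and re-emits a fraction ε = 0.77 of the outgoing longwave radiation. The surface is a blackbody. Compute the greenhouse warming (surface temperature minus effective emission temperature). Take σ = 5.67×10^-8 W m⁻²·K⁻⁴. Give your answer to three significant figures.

Irradiance scales as 1/d², so S = 1366 W m⁻² × (1/1.15)² = 1033 W m⁻².
The planet radiates to space at T_e = [S(1−α)/(4σ)]^(1/4) = 218.3 K.
For a single slab of emissivity ε, T_s⁴ = 2T_e⁴/(2−ε); thus T_s = 218.3·(1.626)^(1/4) = 246.6 K.
The atmosphere warms the surface by 28.22 K.

28.2 K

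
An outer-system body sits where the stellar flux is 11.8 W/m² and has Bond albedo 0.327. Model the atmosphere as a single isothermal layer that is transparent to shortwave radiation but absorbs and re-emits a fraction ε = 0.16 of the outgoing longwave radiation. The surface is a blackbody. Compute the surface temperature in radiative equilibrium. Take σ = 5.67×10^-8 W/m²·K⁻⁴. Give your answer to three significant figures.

78.5 K

The planet radiates to space at T_e = [S(1−α)/(4σ)]^(1/4) = 76.92 K.
Surface balance with a leaky layer gives σT_s⁴ = σT_e⁴·2/(2−ε), so T_s = T_e·[2/(2−0.16)]^(1/4) = 78.54 K.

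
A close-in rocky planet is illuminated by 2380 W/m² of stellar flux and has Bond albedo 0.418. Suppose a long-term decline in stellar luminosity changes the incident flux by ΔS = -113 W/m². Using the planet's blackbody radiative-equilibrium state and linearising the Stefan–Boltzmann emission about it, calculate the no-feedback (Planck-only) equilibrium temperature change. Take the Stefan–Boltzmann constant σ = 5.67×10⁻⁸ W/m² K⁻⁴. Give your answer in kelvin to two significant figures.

The baseline emission temperature is T_e = 279.6 K.
ΔF = Δ[S(1−α)]/4 = (1−0.418)·-113/4 = -16.44 W/m².
The Planck feedback parameter is 4σT_e³ = 4.955 W/m²/K.
So ΔT₀ = -16.44/4.955 = -3.32 K.

-3.3 K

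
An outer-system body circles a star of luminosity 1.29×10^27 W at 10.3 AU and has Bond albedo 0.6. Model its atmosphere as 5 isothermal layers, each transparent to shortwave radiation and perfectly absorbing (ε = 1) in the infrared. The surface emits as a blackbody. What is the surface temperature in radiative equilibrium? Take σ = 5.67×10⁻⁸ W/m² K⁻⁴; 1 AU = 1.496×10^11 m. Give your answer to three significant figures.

146 K

d = 10.3 × 1.496×10^11 m = 1.541×10^12 m.
Flux at the orbit: S = L/(4πd²) = 1.29×10^27/(4π·(1.54×10^12)²) = 43.24 W/m².
OLR = S(1−α)/4 = 4.324 W/m²; the top layer radiates at T_e = 93.45 K.
With N = 5 opaque layers, T_s = (N+1)^(1/4)·T_e = 6^(1/4)·93.45 = 146.3 K.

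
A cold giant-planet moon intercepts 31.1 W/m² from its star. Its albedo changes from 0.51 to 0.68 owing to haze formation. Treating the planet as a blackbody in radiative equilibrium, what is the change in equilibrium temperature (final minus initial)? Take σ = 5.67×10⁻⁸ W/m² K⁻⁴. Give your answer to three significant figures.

-9.15 K

Before: T₁ = [31.10·0.49/(4σ)]^(1/4) = 90.54 K.
With α = 0.68, T₂ = 81.39 K.
ΔT = T₂ − T₁ = -9.148 K.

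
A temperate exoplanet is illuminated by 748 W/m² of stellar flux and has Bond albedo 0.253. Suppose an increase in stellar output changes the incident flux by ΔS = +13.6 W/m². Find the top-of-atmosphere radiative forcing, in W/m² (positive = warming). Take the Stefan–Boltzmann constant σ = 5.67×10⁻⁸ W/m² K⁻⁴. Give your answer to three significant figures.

2.54 W/m²

ΔF = Δ[S(1−α)]/4 = (1−0.253)·+13.6/4 = 2.540 W/m².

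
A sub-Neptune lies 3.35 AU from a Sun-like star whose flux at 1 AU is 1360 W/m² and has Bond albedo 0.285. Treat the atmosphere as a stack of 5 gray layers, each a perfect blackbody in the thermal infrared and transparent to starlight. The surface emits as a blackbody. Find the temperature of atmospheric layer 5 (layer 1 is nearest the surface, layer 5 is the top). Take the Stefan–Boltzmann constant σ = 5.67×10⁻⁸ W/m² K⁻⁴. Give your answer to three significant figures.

Flux at the orbit: S = 1360/(3.35)² = 121.2 W/m².
The effective emission temperature is T_e = [S(1−α)/(4σ)]^¼ = 139.8 K.
Each opaque layer satisfies 2T_j⁴ = T_{j−1}⁴ + T_{j+1}⁴, giving T_k⁴ = (N+1−k)T_e⁴.
With k = 5: T_5 = (5+1−5)^¼·139.8 K = 139.8 K.

140 K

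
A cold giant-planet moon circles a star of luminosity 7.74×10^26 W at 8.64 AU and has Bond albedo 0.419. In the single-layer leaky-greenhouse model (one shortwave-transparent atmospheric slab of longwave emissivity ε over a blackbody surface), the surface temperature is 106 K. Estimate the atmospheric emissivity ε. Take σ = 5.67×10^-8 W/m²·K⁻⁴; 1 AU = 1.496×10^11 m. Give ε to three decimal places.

Orbital distance: d = 8.64 AU = 1.293×10^12 m.
Flux at the orbit: S = L/(4πd²) = 7.74×10^26/(4π·(1.29×10^12)²) = 36.87 W/m².
TOA balance gives T_e = 98.58 K.
T_s⁴ = T_e⁴·2/(2−ε) → ε = 2 − 2(T_e/T_s)⁴ = 2 − 2·(98.58/106)⁴ = 0.5038.

0.504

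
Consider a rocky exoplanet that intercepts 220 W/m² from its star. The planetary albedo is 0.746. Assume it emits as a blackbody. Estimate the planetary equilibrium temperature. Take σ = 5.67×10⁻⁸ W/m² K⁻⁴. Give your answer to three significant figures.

Averaging over the sphere, the absorbed flux is S(1−α)/4 = 13.97 W/m².
In equilibrium σT⁴ equals this, so T = 125.3 K.

125 K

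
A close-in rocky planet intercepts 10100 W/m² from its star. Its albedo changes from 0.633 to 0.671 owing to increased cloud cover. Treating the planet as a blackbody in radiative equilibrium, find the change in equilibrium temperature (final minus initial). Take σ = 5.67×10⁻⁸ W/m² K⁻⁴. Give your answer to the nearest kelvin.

Before: T₁ = [10100·0.367/(4σ)]^(1/4) = 357.5 K.
Final:   T₂ = [S(1−0.671)/(4σ)]^(1/4) = 347.9 K.
Change: 347.9 − 357.5 = -9.638 K.

-10 K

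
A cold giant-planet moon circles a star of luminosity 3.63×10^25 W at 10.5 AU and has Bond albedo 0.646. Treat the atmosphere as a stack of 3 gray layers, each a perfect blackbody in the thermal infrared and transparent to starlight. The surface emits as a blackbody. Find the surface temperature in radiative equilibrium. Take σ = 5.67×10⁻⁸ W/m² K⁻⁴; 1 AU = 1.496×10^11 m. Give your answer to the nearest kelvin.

52 K

d = 10.5 × 1.496×10^11 m = 1.571×10^12 m.
Flux at the orbit: S = L/(4πd²) = 3.63×10^25/(4π·(1.57×10^12)²) = 1.171 W/m².
Top-of-atmosphere balance: σT_e⁴ = S(1−α)/4 = 0.1036 W/m² → T_e = 36.77 K.
Layer-by-layer balance gives σT_s⁴ = (N+1)σT_e⁴, so T_s = 4^¼·36.77 = 52.00 K.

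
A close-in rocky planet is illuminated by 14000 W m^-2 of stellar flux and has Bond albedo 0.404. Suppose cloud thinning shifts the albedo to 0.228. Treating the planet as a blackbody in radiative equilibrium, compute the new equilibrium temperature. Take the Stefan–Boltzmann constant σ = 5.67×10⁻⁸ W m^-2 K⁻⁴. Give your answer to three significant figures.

With the new albedo, S(1−α₂)/4 = 2702 W m^-2, so T₂ = 467.2 K.

467 K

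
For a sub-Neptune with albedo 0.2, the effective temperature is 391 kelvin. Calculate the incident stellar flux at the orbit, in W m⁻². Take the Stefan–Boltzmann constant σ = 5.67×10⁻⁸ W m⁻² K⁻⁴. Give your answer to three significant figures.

Invert the energy balance for S: S = 4σT⁴/(1−α).
The emitted flux is σT⁴ = 1325 W m⁻².
S = 4·1325/0.8 = 6626 W m⁻².

6630 W m⁻²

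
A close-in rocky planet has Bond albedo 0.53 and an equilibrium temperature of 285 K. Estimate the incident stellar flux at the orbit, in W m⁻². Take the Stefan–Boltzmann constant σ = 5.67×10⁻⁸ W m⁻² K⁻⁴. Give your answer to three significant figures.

3180 W m⁻²

Invert the energy balance for S: S = 4σT⁴/(1−α).
σT⁴ = 5.67×10⁻⁸·(285)⁴ = 374.1 W m⁻².
So S = 4×374.1/(1−0.53) = 3184 W m⁻².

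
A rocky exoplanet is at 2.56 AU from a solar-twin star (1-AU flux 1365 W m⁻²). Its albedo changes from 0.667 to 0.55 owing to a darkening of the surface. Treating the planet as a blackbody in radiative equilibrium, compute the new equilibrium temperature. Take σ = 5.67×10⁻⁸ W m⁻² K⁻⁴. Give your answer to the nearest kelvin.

Irradiance scales as 1/d², so S = 1365 W m⁻² × (1/2.56)² = 208.3 W m⁻².
With the new albedo, S(1−α₂)/4 = 23.43 W m⁻², so T₂ = 142.6 K.

143 K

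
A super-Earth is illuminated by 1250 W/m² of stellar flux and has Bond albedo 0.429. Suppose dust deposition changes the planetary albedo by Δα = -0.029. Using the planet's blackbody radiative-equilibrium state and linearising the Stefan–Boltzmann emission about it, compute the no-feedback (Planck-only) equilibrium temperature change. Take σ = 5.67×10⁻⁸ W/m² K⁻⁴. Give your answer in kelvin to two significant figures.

3.0 K

Reference equilibrium: T_e = [S(1−α)/(4σ)]^(1/4) = 236.9 K.
ΔF = −(S/4)Δα = −(1250/4)×(-0.029) = 9.062 W/m².
Planck response: λ_P = 4σT_e³ = 4·5.67×10⁻⁸·(236.9)³ = 3.013 W/m²/K.
ΔT₀ = ΔF/λ_P = 9.062/3.013 = 3.01 K.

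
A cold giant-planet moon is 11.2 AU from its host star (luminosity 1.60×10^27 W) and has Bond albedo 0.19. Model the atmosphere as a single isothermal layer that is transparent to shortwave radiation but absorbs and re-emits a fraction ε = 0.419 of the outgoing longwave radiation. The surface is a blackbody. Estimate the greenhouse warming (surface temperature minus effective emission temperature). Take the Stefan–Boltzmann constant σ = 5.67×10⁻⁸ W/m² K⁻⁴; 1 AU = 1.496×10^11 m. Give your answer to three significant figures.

d = 11.2 × 1.496×10^11 m = 1.676×10^12 m.
S = L/(4πd²) = 45.35 W/m².
Effective emission temperature (TOA balance): σT_e⁴ = S(1−α)/4 = 9.184 W/m² → T_e = 112.8 K.
For a single slab of emissivity ε, T_s⁴ = 2T_e⁴/(2−ε); thus T_s = 112.8·(1.265)^(1/4) = 119.6 K.
T_s − T_e = 119.6 − 112.8 = 6.829 K.

6.83 K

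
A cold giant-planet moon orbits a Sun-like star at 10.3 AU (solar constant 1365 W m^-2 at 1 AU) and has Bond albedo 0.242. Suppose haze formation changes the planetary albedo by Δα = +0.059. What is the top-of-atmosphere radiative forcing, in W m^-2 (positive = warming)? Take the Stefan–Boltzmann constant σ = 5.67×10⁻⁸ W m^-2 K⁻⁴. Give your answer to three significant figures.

-0.190 W m^-2

Irradiance scales as 1/d², so S = 1365 W m^-2 × (1/10.3)² = 12.87 W m^-2.
TOA radiative forcing: ΔF = −S·Δα/4 = −12.87·(+0.059)/4 = -0.1898 W m^-2.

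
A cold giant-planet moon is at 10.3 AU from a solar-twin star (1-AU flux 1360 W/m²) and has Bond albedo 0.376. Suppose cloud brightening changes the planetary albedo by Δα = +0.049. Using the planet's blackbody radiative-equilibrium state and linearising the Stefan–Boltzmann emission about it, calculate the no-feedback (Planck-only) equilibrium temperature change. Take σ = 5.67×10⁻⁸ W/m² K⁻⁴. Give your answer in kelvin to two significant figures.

-1.5 kelvin

Irradiance scales as 1/d², so S = 1360 W/m² × (1/10.3)² = 12.82 W/m².
Unperturbed T_e = [12.82·(1−0.376)/(4σ)]^¼ = 77.06 K.
TOA radiative forcing: ΔF = −S·Δα/4 = −12.82·(+0.049)/4 = -0.1570 W/m².
Planck response: λ_P = 4σT_e³ = 4·5.67×10⁻⁸·(77.06)³ = 0.1038 W/m²/K.
ΔT₀ = ΔF/λ_P = -0.1570/0.1038 = -1.51 K.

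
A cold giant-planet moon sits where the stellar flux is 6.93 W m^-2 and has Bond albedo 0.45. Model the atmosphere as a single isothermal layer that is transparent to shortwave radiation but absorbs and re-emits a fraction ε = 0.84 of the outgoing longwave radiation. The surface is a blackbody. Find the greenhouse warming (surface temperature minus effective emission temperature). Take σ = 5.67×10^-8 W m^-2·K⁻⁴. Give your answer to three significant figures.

9.34 K

At the top of the atmosphere, σT_e⁴ = S(1−α)/4 = 0.9529 W m^-2, giving T_e = 64.03 K.
For a single slab of emissivity ε, T_s⁴ = 2T_e⁴/(2−ε); thus T_s = 64.03·(1.724)^(1/4) = 73.37 K.
T_s − T_e = 73.37 − 64.03 = 9.341 K.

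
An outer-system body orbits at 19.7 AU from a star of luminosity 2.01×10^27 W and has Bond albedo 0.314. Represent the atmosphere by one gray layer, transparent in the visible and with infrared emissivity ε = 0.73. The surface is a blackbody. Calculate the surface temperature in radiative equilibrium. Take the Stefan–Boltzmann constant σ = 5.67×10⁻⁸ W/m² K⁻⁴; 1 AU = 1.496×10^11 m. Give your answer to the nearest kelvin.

97 kelvin

d = 19.7 × 1.496×10^11 m = 2.947×10^12 m.
Flux at the orbit: S = L/(4πd²) = 2.01×10^27/(4π·(2.95×10^12)²) = 18.42 W/m².
At the top of the atmosphere, σT_e⁴ = S(1−α)/4 = 3.158 W/m², giving T_e = 86.39 K.
The surface balance (absorbed SW + ε·downward IR = σT_s⁴) with T_a⁴ = T_s⁴/2 reduces to T_s = T_e·[2/(2−ε)]^¼ = 96.78 K.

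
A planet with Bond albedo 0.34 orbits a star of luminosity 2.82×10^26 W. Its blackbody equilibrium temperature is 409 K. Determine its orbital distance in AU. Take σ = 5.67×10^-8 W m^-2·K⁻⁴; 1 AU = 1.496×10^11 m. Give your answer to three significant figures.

Required flux: S = 4σT⁴/(1−α) = 9616 W m^-2.
Then d = [L/(4πS)]^(1/2) = 4.831×10^10 m, i.e. 0.3229 AU.

0.323 AU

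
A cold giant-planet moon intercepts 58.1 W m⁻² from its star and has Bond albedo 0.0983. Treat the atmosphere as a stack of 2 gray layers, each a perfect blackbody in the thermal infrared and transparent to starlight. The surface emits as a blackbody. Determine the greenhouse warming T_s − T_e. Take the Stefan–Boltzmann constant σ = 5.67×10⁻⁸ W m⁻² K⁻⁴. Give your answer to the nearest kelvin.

The effective emission temperature is T_e = [S(1−α)/(4σ)]^¼ = 123.3 K.
T_s = (N+1)^(1/4)·T_e = 162.2 K.
Warming: T_s − T_e = 38.97 K.

39 K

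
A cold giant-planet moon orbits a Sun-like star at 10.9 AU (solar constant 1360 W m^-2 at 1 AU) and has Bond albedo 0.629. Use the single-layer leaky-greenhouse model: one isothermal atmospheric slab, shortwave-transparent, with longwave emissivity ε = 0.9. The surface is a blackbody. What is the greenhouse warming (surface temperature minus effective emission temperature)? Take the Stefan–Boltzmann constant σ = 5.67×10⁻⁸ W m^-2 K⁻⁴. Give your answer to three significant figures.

Flux at the orbit: S = 1360/(10.9)² = 11.45 W m^-2.
The planet radiates to space at T_e = [S(1−α)/(4σ)]^(1/4) = 65.78 K.
Surface balance with a leaky layer gives σT_s⁴ = σT_e⁴·2/(2−ε), so T_s = T_e·[2/(2−0.9)]^(1/4) = 76.39 K.
Greenhouse warming: T_s − T_e = 10.60 K.

10.6 kelvin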